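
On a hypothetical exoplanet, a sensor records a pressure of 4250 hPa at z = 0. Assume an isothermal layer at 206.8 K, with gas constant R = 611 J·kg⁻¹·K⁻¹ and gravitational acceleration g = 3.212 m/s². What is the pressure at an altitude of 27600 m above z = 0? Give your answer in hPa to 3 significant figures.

P ≈ 2110 hPa

Scale height: H = RT/g = 611 × 206.8 / 3.212 = 39338 m.
Barometric formula: P = P₀ exp(−z/H).
z/H = 27600/39338 = 0.70161; exp(−0.70161) = 0.49579.
P = 4250 × 0.49579 = 2107.1 hPa.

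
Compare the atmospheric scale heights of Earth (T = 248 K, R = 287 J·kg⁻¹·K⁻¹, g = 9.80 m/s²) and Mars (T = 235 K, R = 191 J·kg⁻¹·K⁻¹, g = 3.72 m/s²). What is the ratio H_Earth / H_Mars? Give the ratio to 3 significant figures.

H_Earth/H_Mars ≈ 0.602

H = RT/g for each body.
H_Earth = 287 × 248 / 9.80 = 7262.9 m.
H_Mars = 191 × 235 / 3.72 = 12066 m.
H_Earth/H_Mars = 7262.9/12066 = 0.60193.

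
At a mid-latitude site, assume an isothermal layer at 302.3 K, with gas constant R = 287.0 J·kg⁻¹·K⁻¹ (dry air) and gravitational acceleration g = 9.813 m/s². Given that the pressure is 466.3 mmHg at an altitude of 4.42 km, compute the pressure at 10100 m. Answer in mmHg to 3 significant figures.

Scale height: H = RT/g = 287.0 × 302.3 / 9.813 = 8841.3 m.
Between two levels, P₂ = P₁ exp(−Δz/H) with Δz = z₂ − z₁.
Δz = 10100 − 4420.0 = 5680.0 m; Δz/H = 5680.0/8841.3 = 0.64244.
P₂ = 466.3 × exp(−0.64244) = 466.3 × 0.52601 = 245.28 mmHg.

P ≈ 245 mmHg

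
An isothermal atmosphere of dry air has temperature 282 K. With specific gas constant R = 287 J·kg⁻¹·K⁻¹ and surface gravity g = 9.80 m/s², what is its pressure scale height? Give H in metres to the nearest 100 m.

H ≈ 8300 m

The scale height of an isothermal atmosphere is H = RT/g.
H = 287 × 282 / 9.80 = 80934/9.80 = 8258.6 m.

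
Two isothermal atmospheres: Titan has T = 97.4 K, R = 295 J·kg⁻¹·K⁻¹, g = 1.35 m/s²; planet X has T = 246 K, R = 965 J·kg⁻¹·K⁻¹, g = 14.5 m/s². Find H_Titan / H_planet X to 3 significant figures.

H_Titan/H_planet X ≈ 1.30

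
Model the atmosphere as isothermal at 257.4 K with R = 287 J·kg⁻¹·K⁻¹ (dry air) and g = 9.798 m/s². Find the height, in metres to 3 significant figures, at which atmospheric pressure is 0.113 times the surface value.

z ≈ 16400 m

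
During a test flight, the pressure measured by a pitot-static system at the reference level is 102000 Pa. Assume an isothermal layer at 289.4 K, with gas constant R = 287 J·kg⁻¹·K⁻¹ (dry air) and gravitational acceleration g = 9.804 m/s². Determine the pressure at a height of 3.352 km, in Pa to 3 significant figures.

Scale height: H = RT/g = 287 × 289.4 / 9.804 = 8471.8 m.
Barometric formula: P = P₀ exp(−z/H).
z/H = 3352.0/8471.8 = 0.39567; exp(−0.39567) = 0.67323.
P = 102000 × 0.67323 = 68669 Pa.

P ≈ 68700 Pa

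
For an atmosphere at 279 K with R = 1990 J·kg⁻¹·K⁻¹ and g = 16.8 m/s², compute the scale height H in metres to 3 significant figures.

The scale height of an isothermal atmosphere is H = RT/g.
H = 1990 × 279 / 16.8 = 555210/16.8 = 33048 m.

H ≈ 33000 m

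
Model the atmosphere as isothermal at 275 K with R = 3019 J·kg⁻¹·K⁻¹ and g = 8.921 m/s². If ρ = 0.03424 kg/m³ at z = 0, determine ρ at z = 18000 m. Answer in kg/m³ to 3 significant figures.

ρ ≈ 0.0282 kg/m³

Scale height: H = RT/g = 3019 × 275 / 8.921 = 93064 m.
In an isothermal atmosphere, density decays like pressure: ρ = ρ₀ exp(−z/H).
z/H = 18000/93064 = 0.19342; exp(−0.19342) = 0.82414.
ρ = 0.03424 × 0.82414 = 0.028219 kg/m³.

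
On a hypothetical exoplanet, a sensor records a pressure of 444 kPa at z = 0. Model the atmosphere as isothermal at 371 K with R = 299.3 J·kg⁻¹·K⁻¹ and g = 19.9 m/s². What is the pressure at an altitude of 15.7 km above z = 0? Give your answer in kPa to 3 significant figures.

P ≈ 26.6 kPa

Scale height: H = RT/g = 299.3 × 371 / 19.9 = 5579.9 m.
Barometric formula: P = P₀ exp(−z/H).
z/H = 15700/5579.9 = 2.8137; exp(−2.8137) = 0.059983.
P = 444 × 0.059983 = 26.632 kPa.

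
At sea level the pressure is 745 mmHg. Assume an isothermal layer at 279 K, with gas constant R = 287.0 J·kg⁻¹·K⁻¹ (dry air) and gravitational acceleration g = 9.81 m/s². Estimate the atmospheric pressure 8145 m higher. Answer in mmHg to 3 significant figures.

P ≈ 275 mmHg

Scale height: H = RT/g = 287.0 × 279 / 9.81 = 8162.4 m.
Barometric formula: P = P₀ exp(−z/H).
z/H = 8145.0/8162.4 = 0.99787; exp(−0.99787) = 0.36866.
P = 745 × 0.36866 = 274.65 mmHg.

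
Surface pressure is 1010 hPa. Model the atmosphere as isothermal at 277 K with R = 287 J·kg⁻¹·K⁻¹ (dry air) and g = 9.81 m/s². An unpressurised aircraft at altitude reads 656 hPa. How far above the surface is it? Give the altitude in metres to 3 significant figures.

z ≈ 3500 m

Scale height: H = RT/g = 287 × 277 / 9.81 = 8103.9 m.
Invert the barometric formula: z = H ln(P₀/P).
P₀/P = 1010/656 = 1.5396; ln(1.5396) = 0.43152.
z = 8103.9 × 0.43152 = 3497.0 m.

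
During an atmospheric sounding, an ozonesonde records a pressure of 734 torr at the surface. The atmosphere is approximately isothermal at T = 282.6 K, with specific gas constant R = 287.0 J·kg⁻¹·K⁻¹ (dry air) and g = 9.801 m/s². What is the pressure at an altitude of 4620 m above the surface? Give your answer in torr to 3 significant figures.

P ≈ 420 torr

Scale height: H = RT/g = 287.0 × 282.6 / 9.801 = 8275.3 m.
Barometric formula: P = P₀ exp(−z/H).
z/H = 4620.0/8275.3 = 0.55829; exp(−0.55829) = 0.57219.
P = 734 × 0.57219 = 419.99 torr.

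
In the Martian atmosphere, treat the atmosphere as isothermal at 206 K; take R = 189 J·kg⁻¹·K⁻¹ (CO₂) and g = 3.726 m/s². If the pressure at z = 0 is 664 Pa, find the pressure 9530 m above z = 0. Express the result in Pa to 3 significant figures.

P ≈ 267 Pa

Scale height: H = RT/g = 189 × 206 / 3.726 = 10449 m.
Barometric formula: P = P₀ exp(−z/H).
z/H = 9530.0/10449 = 0.91205; exp(−0.91205) = 0.40170.
P = 664 × 0.40170 = 266.73 Pa.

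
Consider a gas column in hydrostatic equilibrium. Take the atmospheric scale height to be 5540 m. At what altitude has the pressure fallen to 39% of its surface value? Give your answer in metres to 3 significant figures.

z ≈ 5220 m

Set P/P₀ = exp(−z/H) = 0.39, so z = −H ln(0.39).
−ln(0.39) = 0.94161; z = 5540.0 × 0.94161 = 5216.5 m.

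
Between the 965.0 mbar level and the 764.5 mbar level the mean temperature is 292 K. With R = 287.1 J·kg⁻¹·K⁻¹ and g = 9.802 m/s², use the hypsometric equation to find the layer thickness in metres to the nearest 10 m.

Hypsometric equation: Δz = (R T̄/g) ln(P₁/P₂).
R T̄/g = 287.1 × 292 / 9.802 = 8552.7 m.
ln(965.0/764.5) = ln(1.2623) = 0.23294.
Δz = 8552.7 × 0.23294 = 1992.3 m.

Δz ≈ 1990 m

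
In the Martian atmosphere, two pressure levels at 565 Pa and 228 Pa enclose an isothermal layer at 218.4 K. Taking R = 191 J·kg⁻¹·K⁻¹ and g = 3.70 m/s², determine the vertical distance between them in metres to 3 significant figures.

Hypsometric equation: Δz = (R T̄/g) ln(P₁/P₂).
R T̄/g = 191 × 218.4 / 3.70 = 11274 m.
ln(565/228) = ln(2.4781) = 0.90749.
Δz = 11274 × 0.90749 = 10231 m.

Δz ≈ 10200 m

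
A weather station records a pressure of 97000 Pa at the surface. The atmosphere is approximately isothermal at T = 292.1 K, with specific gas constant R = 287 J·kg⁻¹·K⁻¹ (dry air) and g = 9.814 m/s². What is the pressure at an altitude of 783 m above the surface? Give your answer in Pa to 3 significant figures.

Scale height: H = RT/g = 287 × 292.1 / 9.814 = 8542.2 m.
Barometric formula: P = P₀ exp(−z/H).
z/H = 783.00/8542.2 = 0.091663; exp(−0.091663) = 0.91241.
P = 97000 × 0.91241 = 88504 Pa.

P ≈ 88500 Pa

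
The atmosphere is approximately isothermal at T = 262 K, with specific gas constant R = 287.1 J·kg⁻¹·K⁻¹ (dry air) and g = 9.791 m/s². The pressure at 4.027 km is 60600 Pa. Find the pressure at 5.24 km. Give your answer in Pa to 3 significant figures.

Scale height: H = RT/g = 287.1 × 262 / 9.791 = 7682.6 m.
Between two levels, P₂ = P₁ exp(−Δz/H) with Δz = z₂ − z₁.
Δz = 5240.0 − 4027.0 = 1213.0 m; Δz/H = 1213.0/7682.6 = 0.15789.
P₂ = 60600 × exp(−0.15789) = 60600 × 0.85394 = 51749 Pa.

P ≈ 51700 Pa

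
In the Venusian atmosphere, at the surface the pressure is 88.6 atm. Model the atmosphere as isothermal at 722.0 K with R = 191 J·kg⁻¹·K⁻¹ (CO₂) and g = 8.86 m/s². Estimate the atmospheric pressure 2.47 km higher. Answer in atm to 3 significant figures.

P ≈ 75.6 atm

Scale height: H = RT/g = 191 × 722.0 / 8.86 = 15565 m.
Barometric formula: P = P₀ exp(−z/H).
z/H = 2470.0/15565 = 0.15869; exp(−0.15869) = 0.85326.
P = 88.6 × 0.85326 = 75.599 atm.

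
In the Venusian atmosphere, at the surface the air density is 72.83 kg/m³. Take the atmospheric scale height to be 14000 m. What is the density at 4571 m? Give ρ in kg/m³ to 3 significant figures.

In an isothermal atmosphere, density decays like pressure: ρ = ρ₀ exp(−z/H).
z/H = 4571.0/14000 = 0.32650; exp(−0.32650) = 0.72144.
ρ = 72.83 × 0.72144 = 52.542 kg/m³.

ρ ≈ 52.5 kg/m³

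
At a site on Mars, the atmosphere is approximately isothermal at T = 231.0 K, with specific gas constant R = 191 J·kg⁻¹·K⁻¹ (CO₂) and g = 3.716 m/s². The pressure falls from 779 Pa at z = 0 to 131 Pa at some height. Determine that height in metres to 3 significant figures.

z ≈ 21200 m

Scale height: H = RT/g = 191 × 231.0 / 3.716 = 11873 m.
Invert the barometric formula: z = H ln(P₀/P).
P₀/P = 779/131 = 5.9466; ln(5.9466) = 1.7828.
z = 11873 × 1.7828 = 21167 m.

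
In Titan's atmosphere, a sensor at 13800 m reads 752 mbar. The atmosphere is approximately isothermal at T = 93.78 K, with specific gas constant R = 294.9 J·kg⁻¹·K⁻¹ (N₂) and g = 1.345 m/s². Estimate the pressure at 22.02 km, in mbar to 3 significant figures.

Scale height: H = RT/g = 294.9 × 93.78 / 1.345 = 20562 m.
Between two levels, P₂ = P₁ exp(−Δz/H) with Δz = z₂ − z₁.
Δz = 22020 − 13800 = 8220.0 m; Δz/H = 8220.0/20562 = 0.39977.
P₂ = 752 × exp(−0.39977) = 752 × 0.67047 = 504.19 mbar.

P ≈ 504 mbar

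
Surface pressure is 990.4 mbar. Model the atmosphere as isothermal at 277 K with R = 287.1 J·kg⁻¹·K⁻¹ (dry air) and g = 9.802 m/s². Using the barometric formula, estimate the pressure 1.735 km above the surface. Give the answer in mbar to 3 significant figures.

P ≈ 800 mbar

Scale height: H = RT/g = 287.1 × 277 / 9.802 = 8113.3 m.
Barometric formula: P = P₀ exp(−z/H).
z/H = 1735.0/8113.3 = 0.21385; exp(−0.21385) = 0.80747.
P = 990.4 × 0.80747 = 799.72 mbar.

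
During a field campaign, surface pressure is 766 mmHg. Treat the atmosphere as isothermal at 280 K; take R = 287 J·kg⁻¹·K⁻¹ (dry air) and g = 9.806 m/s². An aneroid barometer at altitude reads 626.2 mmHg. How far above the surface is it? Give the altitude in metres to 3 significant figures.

z ≈ 1650 m

Scale height: H = RT/g = 287 × 280 / 9.806 = 8195.0 m.
Invert the barometric formula: z = H ln(P₀/P).
P₀/P = 766/626.2 = 1.2233; ln(1.2233) = 0.20155.
z = 8195.0 × 0.20155 = 1651.7 m.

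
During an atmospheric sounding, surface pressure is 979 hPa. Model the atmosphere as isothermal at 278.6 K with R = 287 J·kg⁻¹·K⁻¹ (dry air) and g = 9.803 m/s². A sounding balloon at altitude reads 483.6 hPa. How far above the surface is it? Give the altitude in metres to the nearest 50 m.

Scale height: H = RT/g = 287 × 278.6 / 9.803 = 8156.5 m.
Invert the barometric formula: z = H ln(P₀/P).
P₀/P = 979/483.6 = 2.0244; ln(2.0244) = 0.70527.
z = 8156.5 × 0.70527 = 5752.5 m.

z ≈ 5750 m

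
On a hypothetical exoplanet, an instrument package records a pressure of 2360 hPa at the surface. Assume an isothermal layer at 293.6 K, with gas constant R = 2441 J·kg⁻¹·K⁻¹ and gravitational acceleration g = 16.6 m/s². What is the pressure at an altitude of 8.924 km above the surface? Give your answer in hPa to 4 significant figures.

P ≈ 1919 hPa

Scale height: H = RT/g = 2441 × 293.6 / 16.6 = 43173 m.
Barometric formula: P = P₀ exp(−z/H).
z/H = 8924.0/43173 = 0.20670; exp(−0.20670) = 0.81326.
P = 2360 × 0.81326 = 1919.3 hPa.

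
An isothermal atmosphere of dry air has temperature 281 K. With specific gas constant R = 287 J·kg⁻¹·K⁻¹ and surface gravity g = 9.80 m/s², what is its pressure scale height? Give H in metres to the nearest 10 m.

H ≈ 8230 m

The scale height of an isothermal atmosphere is H = RT/g.
H = 287 × 281 / 9.80 = 80647/9.80 = 8229.3 m.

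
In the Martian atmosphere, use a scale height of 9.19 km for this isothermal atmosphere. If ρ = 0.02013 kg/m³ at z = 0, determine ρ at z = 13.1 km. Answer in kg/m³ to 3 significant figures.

In an isothermal atmosphere, density decays like pressure: ρ = ρ₀ exp(−z/H).
z/H = 13100/9190.0 = 1.4255; exp(−1.4255) = 0.24039.
ρ = 0.02013 × 0.24039 = 0.0048391 kg/m³.

ρ ≈ 0.00484 kg/m³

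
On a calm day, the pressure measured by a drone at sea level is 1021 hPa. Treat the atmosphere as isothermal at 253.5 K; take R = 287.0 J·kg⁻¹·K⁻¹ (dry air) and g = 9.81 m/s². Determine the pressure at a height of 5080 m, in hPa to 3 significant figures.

P ≈ 515 hPa

Scale height: H = RT/g = 287.0 × 253.5 / 9.81 = 7416.4 m.
Barometric formula: P = P₀ exp(−z/H).
z/H = 5080.0/7416.4 = 0.68497; exp(−0.68497) = 0.50411.
P = 1021 × 0.50411 = 514.70 hPa.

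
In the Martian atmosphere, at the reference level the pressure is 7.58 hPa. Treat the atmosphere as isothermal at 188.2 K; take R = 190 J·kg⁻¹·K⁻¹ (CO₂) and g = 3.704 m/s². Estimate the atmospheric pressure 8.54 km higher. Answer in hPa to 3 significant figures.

Scale height: H = RT/g = 190 × 188.2 / 3.704 = 9653.9 m.
Barometric formula: P = P₀ exp(−z/H).
z/H = 8540.0/9653.9 = 0.88462; exp(−0.88462) = 0.41287.
P = 7.58 × 0.41287 = 3.1296 hPa.

P ≈ 3.13 hPa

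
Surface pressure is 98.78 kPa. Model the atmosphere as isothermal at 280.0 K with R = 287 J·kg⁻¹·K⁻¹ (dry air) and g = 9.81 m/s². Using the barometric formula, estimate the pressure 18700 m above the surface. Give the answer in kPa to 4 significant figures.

Scale height: H = RT/g = 287 × 280.0 / 9.81 = 8191.6 m.
Barometric formula: P = P₀ exp(−z/H).
z/H = 18700/8191.6 = 2.2828; exp(−2.2828) = 0.10200.
P = 98.78 × 0.10200 = 10.076 kPa.

P ≈ 10.08 kPa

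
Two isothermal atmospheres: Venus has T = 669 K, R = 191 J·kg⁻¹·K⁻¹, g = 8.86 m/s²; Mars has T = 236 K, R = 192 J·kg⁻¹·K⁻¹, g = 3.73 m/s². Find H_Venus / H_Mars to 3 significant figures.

H = RT/g for each body.
H_Venus = 191 × 669 / 8.86 = 14422 m.
H_Mars = 192 × 236 / 3.73 = 12148 m.
H_Venus/H_Mars = 14422/12148 = 1.1872.

H_Venus/H_Mars ≈ 1.19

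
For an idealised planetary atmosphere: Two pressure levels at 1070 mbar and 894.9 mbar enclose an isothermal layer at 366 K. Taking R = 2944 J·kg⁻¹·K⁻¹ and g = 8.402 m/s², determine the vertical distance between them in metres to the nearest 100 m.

Δz ≈ 22900 m

Hypsometric equation: Δz = (R T̄/g) ln(P₁/P₂).
R T̄/g = 2944 × 366 / 8.402 = 128240 m.
ln(1070/894.9) = ln(1.1957) = 0.17873.
Δz = 128240 × 0.17873 = 22920 m.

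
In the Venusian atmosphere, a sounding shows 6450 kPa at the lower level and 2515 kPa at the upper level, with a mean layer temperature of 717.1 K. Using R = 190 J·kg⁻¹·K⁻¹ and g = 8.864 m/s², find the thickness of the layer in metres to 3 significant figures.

Δz ≈ 14500 m

Hypsometric equation: Δz = (R T̄/g) ln(P₁/P₂).
R T̄/g = 190 × 717.1 / 8.864 = 15371 m.
ln(6450/2515) = ln(2.5646) = 0.94180.
Δz = 15371 × 0.94180 = 14476 m.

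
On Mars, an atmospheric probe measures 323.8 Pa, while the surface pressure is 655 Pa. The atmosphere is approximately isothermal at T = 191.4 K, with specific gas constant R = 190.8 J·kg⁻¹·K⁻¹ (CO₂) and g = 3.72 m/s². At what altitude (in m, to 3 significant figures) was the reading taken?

z ≈ 6920 m

Scale height: H = RT/g = 190.8 × 191.4 / 3.72 = 9817.0 m.
Invert the barometric formula: z = H ln(P₀/P).
P₀/P = 655/323.8 = 2.0229; ln(2.0229) = 0.70453.
z = 9817.0 × 0.70453 = 6916.4 m.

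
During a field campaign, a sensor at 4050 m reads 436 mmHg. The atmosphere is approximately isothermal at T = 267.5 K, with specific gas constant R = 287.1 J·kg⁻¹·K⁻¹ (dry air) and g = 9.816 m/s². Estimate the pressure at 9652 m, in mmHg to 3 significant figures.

P ≈ 213 mmHg

Scale height: H = RT/g = 287.1 × 267.5 / 9.816 = 7823.9 m.
Between two levels, P₂ = P₁ exp(−Δz/H) with Δz = z₂ − z₁.
Δz = 9652.0 − 4050.0 = 5602.0 m; Δz/H = 5602.0/7823.9 = 0.71601.
P₂ = 436 × exp(−0.71601) = 436 × 0.48870 = 213.07 mmHg.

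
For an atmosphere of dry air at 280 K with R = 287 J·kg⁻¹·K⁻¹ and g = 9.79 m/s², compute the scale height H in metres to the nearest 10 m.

The scale height of an isothermal atmosphere is H = RT/g.
H = 287 × 280 / 9.79 = 80360/9.79 = 8208.4 m.

H ≈ 8210 m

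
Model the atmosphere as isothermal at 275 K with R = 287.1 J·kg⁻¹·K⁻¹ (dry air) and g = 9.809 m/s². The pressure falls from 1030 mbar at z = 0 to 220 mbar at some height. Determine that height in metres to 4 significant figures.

z ≈ 12430 m

Scale height: H = RT/g = 287.1 × 275 / 9.809 = 8049.0 m.
Invert the barometric formula: z = H ln(P₀/P).
P₀/P = 1030/220 = 4.6818; ln(4.6818) = 1.5437.
z = 8049.0 × 1.5437 = 12425 m.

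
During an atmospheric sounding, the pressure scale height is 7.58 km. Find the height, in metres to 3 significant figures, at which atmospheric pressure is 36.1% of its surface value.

z ≈ 7720 m

Set P/P₀ = exp(−z/H) = 0.361, so z = −H ln(0.361).
−ln(0.361) = 1.0189; z = 7580.0 × 1.0189 = 7723.3 m.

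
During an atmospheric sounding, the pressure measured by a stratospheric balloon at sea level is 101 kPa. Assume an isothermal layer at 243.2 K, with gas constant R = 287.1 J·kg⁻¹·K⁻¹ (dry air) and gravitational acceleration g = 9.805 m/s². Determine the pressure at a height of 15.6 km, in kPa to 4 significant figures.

P ≈ 11.30 kPa

Scale height: H = RT/g = 287.1 × 243.2 / 9.805 = 7121.1 m.
Barometric formula: P = P₀ exp(−z/H).
z/H = 15600/7121.1 = 2.1907; exp(−2.1907) = 0.11184.
P = 101 × 0.11184 = 11.296 kPa.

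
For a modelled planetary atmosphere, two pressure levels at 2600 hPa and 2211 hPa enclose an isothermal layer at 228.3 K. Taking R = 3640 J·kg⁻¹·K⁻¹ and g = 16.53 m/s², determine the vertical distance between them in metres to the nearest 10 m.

Δz ≈ 8150 m

Hypsometric equation: Δz = (R T̄/g) ln(P₁/P₂).
R T̄/g = 3640 × 228.3 / 16.53 = 50273 m.
ln(2600/2211) = ln(1.1759) = 0.16203.
Δz = 50273 × 0.16203 = 8145.7 m.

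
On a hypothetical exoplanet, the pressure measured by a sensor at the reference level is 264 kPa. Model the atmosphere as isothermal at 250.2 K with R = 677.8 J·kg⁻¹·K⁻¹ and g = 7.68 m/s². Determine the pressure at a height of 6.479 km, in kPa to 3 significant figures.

Scale height: H = RT/g = 677.8 × 250.2 / 7.68 = 22081 m.
Barometric formula: P = P₀ exp(−z/H).
z/H = 6479.0/22081 = 0.29342; exp(−0.29342) = 0.74571.
P = 264 × 0.74571 = 196.87 kPa.

P ≈ 197 kPa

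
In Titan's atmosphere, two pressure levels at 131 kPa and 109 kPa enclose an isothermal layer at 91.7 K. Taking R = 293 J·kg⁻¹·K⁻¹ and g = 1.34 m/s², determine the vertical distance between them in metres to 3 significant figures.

Δz ≈ 3690 m

Hypsometric equation: Δz = (R T̄/g) ln(P₁/P₂).
R T̄/g = 293 × 91.7 / 1.34 = 20051 m.
ln(131/109) = ln(1.2018) = 0.18382.
Δz = 20051 × 0.18382 = 3685.8 m.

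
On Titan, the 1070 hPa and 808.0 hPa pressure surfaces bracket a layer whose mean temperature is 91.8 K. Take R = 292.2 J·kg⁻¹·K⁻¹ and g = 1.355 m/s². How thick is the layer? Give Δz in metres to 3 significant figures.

Hypsometric equation: Δz = (R T̄/g) ln(P₁/P₂).
R T̄/g = 292.2 × 91.8 / 1.355 = 19796 m.
ln(1070/808.0) = ln(1.3243) = 0.28088.
Δz = 19796 × 0.28088 = 5560.3 m.

Δz ≈ 5560 m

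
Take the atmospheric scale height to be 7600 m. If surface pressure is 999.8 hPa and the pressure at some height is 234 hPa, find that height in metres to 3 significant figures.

z ≈ 11000 m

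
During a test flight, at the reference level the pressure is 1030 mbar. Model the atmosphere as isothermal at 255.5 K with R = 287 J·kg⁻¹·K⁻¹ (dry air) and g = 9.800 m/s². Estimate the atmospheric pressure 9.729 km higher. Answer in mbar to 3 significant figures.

Scale height: H = RT/g = 287 × 255.5 / 9.800 = 7482.5 m.
Barometric formula: P = P₀ exp(−z/H).
z/H = 9729.0/7482.5 = 1.3002; exp(−1.3002) = 0.27248.
P = 1030 × 0.27248 = 280.65 mbar.

P ≈ 281 mbar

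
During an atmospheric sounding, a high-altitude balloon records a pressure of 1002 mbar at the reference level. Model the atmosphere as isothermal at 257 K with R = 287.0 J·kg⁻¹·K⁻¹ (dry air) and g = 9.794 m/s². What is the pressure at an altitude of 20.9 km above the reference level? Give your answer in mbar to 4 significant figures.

Scale height: H = RT/g = 287.0 × 257 / 9.794 = 7531.0 m.
Barometric formula: P = P₀ exp(−z/H).
z/H = 20900/7531.0 = 2.7752; exp(−2.7752) = 0.062337.
P = 1002 × 0.062337 = 62.462 mbar.

P ≈ 62.46 mbar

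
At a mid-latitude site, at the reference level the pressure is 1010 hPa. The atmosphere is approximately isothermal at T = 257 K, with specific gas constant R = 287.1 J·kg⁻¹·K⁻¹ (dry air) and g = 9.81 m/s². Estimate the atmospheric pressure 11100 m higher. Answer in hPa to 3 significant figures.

P ≈ 231 hPa

Scale height: H = RT/g = 287.1 × 257 / 9.81 = 7521.4 m.
Barometric formula: P = P₀ exp(−z/H).
z/H = 11100/7521.4 = 1.4758; exp(−1.4758) = 0.22860.
P = 1010 × 0.22860 = 230.89 hPa.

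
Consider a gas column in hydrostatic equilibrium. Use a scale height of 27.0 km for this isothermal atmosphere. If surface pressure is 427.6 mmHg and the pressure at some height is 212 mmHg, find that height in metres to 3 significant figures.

z ≈ 18900 m

Invert the barometric formula: z = H ln(P₀/P).
P₀/P = 427.6/212 = 2.0170; ln(2.0170) = 0.70161.
z = 27000 × 0.70161 = 18943 m.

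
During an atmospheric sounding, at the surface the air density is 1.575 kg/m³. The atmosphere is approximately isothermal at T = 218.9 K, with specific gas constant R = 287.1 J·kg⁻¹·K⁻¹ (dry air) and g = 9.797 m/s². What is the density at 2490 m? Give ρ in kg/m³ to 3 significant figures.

ρ ≈ 1.07 kg/m³

Scale height: H = RT/g = 287.1 × 218.9 / 9.797 = 6414.8 m.
In an isothermal atmosphere, density decays like pressure: ρ = ρ₀ exp(−z/H).
z/H = 2490.0/6414.8 = 0.38816; exp(−0.38816) = 0.67830.
ρ = 1.575 × 0.67830 = 1.0683 kg/m³.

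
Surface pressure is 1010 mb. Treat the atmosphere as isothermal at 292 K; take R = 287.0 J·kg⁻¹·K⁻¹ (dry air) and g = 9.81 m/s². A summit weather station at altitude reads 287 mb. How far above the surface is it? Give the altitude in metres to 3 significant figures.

z ≈ 10700 m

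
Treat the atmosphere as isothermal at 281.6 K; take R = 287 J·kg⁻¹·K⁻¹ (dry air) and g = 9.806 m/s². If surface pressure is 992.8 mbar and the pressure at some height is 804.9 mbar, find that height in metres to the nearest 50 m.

Scale height: H = RT/g = 287 × 281.6 / 9.806 = 8241.8 m.
Invert the barometric formula: z = H ln(P₀/P).
P₀/P = 992.8/804.9 = 1.2334; ln(1.2334) = 0.20977.
z = 8241.8 × 0.20977 = 1728.9 m.

z ≈ 1750 m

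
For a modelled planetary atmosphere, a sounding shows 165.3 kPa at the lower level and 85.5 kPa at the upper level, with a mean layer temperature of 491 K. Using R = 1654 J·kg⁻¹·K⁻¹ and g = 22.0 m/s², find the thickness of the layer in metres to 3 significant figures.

Hypsometric equation: Δz = (R T̄/g) ln(P₁/P₂).
R T̄/g = 1654 × 491 / 22.0 = 36914 m.
ln(165.3/85.5) = ln(1.9333) = 0.65923.
Δz = 36914 × 0.65923 = 24335 m.

Δz ≈ 24300 m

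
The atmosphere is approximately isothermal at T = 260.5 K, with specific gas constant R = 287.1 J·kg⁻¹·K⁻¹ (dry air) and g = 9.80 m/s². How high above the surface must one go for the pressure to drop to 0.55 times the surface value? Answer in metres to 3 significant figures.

z ≈ 4560 m

Scale height: H = RT/g = 287.1 × 260.5 / 9.80 = 7631.6 m.
Set P/P₀ = exp(−z/H) = 0.55, so z = −H ln(0.55).
−ln(0.55) = 0.59784; z = 7631.6 × 0.59784 = 4562.5 m.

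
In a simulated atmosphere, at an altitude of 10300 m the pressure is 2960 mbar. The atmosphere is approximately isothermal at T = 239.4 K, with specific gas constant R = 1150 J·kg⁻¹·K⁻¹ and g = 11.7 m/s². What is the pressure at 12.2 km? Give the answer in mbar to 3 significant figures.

P ≈ 2730 mbar

Scale height: H = RT/g = 1150 × 239.4 / 11.7 = 23531 m.
Between two levels, P₂ = P₁ exp(−Δz/H) with Δz = z₂ − z₁.
Δz = 12200 − 10300 = 1900.0 m; Δz/H = 1900.0/23531 = 0.080745.
P₂ = 2960 × exp(−0.080745) = 2960 × 0.92243 = 2730.4 mbar.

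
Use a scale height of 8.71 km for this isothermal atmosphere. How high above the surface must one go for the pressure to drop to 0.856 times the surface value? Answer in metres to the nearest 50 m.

Set P/P₀ = exp(−z/H) = 0.856, so z = −H ln(0.856).
−ln(0.856) = 0.15548; z = 8710.0 × 0.15548 = 1354.2 m.

z ≈ 1350 m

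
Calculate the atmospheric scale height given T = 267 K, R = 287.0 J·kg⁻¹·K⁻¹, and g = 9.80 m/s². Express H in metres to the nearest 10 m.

The scale height of an isothermal atmosphere is H = RT/g.
H = 287.0 × 267 / 9.80 = 76629/9.80 = 7819.3 m.

H ≈ 7820 m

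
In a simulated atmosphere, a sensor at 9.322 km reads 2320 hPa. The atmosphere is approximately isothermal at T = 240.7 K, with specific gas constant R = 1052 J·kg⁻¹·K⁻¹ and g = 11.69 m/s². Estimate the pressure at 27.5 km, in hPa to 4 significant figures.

P ≈ 1002 hPa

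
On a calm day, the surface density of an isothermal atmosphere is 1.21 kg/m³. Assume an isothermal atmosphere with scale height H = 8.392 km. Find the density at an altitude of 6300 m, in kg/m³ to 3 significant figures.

ρ ≈ 0.571 kg/m³

In an isothermal atmosphere, density decays like pressure: ρ = ρ₀ exp(−z/H).
z/H = 6300.0/8392.0 = 0.75071; exp(−0.75071) = 0.47203.
ρ = 1.21 × 0.47203 = 0.57116 kg/m³.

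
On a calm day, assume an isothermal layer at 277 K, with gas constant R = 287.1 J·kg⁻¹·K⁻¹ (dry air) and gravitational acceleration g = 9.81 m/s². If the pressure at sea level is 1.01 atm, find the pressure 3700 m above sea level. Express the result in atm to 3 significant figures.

Scale height: H = RT/g = 287.1 × 277 / 9.81 = 8106.7 m.
Barometric formula: P = P₀ exp(−z/H).
z/H = 3700.0/8106.7 = 0.45641; exp(−0.45641) = 0.63355.
P = 1.01 × 0.63355 = 0.63989 atm.

P ≈ 0.640 atm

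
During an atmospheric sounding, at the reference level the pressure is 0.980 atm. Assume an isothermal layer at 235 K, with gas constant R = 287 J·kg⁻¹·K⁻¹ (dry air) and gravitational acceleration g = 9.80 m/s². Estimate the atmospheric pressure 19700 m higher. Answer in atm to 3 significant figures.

Scale height: H = RT/g = 287 × 235 / 9.80 = 6882.1 m.
Barometric formula: P = P₀ exp(−z/H).
z/H = 19700/6882.1 = 2.8625; exp(−2.8625) = 0.057126.
P = 0.980 × 0.057126 = 0.055983 atm.

P ≈ 0.0560 atm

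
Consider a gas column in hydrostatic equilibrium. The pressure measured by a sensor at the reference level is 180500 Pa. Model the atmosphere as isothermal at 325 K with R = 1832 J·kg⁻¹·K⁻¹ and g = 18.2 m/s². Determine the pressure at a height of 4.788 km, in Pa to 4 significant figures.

P ≈ 155900 Pa

Scale height: H = RT/g = 1832 × 325 / 18.2 = 32714 m.
Barometric formula: P = P₀ exp(−z/H).
z/H = 4788.0/32714 = 0.14636; exp(−0.14636) = 0.86385.
P = 180500 × 0.86385 = 155920 Pa.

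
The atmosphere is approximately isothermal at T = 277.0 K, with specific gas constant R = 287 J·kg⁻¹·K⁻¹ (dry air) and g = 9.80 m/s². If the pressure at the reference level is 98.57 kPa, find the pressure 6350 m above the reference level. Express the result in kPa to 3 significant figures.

P ≈ 45.1 kPa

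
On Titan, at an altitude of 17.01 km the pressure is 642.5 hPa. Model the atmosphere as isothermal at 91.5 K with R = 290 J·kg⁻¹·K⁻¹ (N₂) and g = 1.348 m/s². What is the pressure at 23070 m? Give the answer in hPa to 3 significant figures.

Scale height: H = RT/g = 290 × 91.5 / 1.348 = 19685 m.
Between two levels, P₂ = P₁ exp(−Δz/H) with Δz = z₂ − z₁.
Δz = 23070 − 17010 = 6060.0 m; Δz/H = 6060.0/19685 = 0.30785.
P₂ = 642.5 × exp(−0.30785) = 642.5 × 0.73503 = 472.26 hPa.

P ≈ 472 hPa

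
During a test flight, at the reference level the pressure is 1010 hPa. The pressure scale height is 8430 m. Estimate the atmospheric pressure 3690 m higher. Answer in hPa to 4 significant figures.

Barometric formula: P = P₀ exp(−z/H).
z/H = 3690.0/8430.0 = 0.43772; exp(−0.43772) = 0.64551.
P = 1010 × 0.64551 = 651.97 hPa.

P ≈ 652.0 hPa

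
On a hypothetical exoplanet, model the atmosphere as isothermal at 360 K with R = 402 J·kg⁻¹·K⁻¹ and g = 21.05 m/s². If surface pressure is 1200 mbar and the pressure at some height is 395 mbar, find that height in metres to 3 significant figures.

z ≈ 7640 m

Scale height: H = RT/g = 402 × 360 / 21.05 = 6875.1 m.
Invert the barometric formula: z = H ln(P₀/P).
P₀/P = 1200/395 = 3.0380; ln(3.0380) = 1.1112.
z = 6875.1 × 1.1112 = 7639.6 m.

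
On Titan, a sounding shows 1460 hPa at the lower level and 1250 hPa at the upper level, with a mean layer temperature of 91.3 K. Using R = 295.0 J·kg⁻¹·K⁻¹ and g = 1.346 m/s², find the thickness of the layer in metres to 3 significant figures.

Hypsometric equation: Δz = (R T̄/g) ln(P₁/P₂).
R T̄/g = 295.0 × 91.3 / 1.346 = 20010 m.
ln(1460/1250) = ln(1.1680) = 0.15529.
Δz = 20010 × 0.15529 = 3107.4 m.

Δz ≈ 3110 m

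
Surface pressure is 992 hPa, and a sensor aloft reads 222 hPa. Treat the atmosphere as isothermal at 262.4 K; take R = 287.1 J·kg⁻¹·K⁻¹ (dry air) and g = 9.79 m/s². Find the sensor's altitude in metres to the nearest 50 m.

z ≈ 11500 m

Scale height: H = RT/g = 287.1 × 262.4 / 9.79 = 7695.1 m.
Invert the barometric formula: z = H ln(P₀/P).
P₀/P = 992/222 = 4.4685; ln(4.4685) = 1.4971.
z = 7695.1 × 1.4971 = 11520 m.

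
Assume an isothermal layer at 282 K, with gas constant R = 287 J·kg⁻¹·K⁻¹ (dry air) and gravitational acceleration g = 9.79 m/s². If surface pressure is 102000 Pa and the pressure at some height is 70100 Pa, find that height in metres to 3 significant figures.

z ≈ 3100 m

Scale height: H = RT/g = 287 × 282 / 9.79 = 8267.0 m.
Invert the barometric formula: z = H ln(P₀/P).
P₀/P = 102000/70100 = 1.4551; ln(1.4551) = 0.37507.
z = 8267.0 × 0.37507 = 3100.7 m.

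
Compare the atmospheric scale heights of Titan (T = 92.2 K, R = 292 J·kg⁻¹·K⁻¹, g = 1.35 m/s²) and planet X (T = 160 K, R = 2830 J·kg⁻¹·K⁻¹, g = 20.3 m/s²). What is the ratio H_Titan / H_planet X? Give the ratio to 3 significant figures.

H = RT/g for each body.
H_Titan = 292 × 92.2 / 1.35 = 19943 m.
H_planet X = 2830 × 160 / 20.3 = 22305 m.
H_Titan/H_planet X = 19943/22305 = 0.89410.

H_Titan/H_planet X ≈ 0.894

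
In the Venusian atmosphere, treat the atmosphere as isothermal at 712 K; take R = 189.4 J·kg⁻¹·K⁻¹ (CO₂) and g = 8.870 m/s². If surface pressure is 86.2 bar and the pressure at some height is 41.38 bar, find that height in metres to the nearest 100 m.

z ≈ 11200 m

Scale height: H = RT/g = 189.4 × 712 / 8.870 = 15203 m.
Invert the barometric formula: z = H ln(P₀/P).
P₀/P = 86.2/41.38 = 2.0831; ln(2.0831) = 0.73386.
z = 15203 × 0.73386 = 11157 m.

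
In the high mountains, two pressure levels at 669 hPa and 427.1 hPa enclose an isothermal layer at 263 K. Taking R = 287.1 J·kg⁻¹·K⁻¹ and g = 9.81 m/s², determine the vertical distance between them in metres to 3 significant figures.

Δz ≈ 3450 m

Hypsometric equation: Δz = (R T̄/g) ln(P₁/P₂).
R T̄/g = 287.1 × 263 / 9.81 = 7697.0 m.
ln(669/427.1) = ln(1.5664) = 0.44878.
Δz = 7697.0 × 0.44878 = 3454.3 m.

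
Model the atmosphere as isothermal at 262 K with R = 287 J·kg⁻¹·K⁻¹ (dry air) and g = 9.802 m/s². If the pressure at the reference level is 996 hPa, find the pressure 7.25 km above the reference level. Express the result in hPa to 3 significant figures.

P ≈ 387 hPa

Scale height: H = RT/g = 287 × 262 / 9.802 = 7671.3 m.
Barometric formula: P = P₀ exp(−z/H).
z/H = 7250.0/7671.3 = 0.94508; exp(−0.94508) = 0.38865.
P = 996 × 0.38865 = 387.10 hPa.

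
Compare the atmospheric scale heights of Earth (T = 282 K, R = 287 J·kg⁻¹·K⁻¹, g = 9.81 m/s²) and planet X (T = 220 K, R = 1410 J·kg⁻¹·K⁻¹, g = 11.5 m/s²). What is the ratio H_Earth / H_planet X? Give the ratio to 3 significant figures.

H = RT/g for each body.
H_Earth = 287 × 282 / 9.81 = 8250.2 m.
H_planet X = 1410 × 220 / 11.5 = 26974 m.
H_Earth/H_planet X = 8250.2/26974 = 0.30586.

H_Earth/H_planet X ≈ 0.306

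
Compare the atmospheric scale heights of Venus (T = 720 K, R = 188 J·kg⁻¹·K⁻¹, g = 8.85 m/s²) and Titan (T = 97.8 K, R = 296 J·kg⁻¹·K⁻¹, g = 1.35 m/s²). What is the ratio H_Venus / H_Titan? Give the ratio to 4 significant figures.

H = RT/g for each body.
H_Venus = 188 × 720 / 8.85 = 15295 m.
H_Titan = 296 × 97.8 / 1.35 = 21444 m.
H_Venus/H_Titan = 15295/21444 = 0.71325.

H_Venus/H_Titan ≈ 0.7133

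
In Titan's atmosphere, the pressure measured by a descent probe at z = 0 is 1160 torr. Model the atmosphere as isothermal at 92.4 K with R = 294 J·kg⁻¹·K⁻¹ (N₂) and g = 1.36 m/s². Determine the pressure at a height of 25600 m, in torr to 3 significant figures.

P ≈ 322 torr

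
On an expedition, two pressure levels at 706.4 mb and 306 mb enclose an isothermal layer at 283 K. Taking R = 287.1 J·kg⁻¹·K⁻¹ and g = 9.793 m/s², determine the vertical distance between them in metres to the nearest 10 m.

Δz ≈ 6940 m

Hypsometric equation: Δz = (R T̄/g) ln(P₁/P₂).
R T̄/g = 287.1 × 283 / 9.793 = 8296.7 m.
ln(706.4/306) = ln(2.3085) = 0.83660.
Δz = 8296.7 × 0.83660 = 6941.0 m.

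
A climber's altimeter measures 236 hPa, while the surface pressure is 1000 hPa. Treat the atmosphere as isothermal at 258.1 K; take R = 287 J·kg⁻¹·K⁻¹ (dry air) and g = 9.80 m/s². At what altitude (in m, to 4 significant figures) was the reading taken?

Scale height: H = RT/g = 287 × 258.1 / 9.80 = 7558.6 m.
Invert the barometric formula: z = H ln(P₀/P).
P₀/P = 1000/236 = 4.2373; ln(4.2373) = 1.4439.
z = 7558.6 × 1.4439 = 10914 m.

z ≈ 10910 m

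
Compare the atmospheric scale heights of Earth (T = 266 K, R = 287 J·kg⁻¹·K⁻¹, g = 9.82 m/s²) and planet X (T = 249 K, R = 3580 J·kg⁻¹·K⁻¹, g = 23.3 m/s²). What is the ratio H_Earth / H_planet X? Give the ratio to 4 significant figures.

H_Earth/H_planet X ≈ 0.2032

H = RT/g for each body.
H_Earth = 287 × 266 / 9.82 = 7774.1 m.
H_planet X = 3580 × 249 / 23.3 = 38258 m.
H_Earth/H_planet X = 7774.1/38258 = 0.20320.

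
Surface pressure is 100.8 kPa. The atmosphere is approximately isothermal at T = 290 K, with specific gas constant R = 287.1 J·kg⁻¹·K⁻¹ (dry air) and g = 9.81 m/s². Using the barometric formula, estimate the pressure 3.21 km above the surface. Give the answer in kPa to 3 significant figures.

Scale height: H = RT/g = 287.1 × 290 / 9.81 = 8487.2 m.
Barometric formula: P = P₀ exp(−z/H).
z/H = 3210.0/8487.2 = 0.37822; exp(−0.37822) = 0.68508.
P = 100.8 × 0.68508 = 69.056 kPa.

P ≈ 69.1 kPa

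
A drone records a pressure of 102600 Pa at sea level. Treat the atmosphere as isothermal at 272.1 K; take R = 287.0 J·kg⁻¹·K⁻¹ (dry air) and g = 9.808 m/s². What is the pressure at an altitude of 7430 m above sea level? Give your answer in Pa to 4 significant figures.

P ≈ 40350 Pa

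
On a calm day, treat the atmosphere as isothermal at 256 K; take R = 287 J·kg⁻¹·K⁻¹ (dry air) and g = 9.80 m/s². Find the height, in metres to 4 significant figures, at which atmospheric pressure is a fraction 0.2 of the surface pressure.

z ≈ 12070 m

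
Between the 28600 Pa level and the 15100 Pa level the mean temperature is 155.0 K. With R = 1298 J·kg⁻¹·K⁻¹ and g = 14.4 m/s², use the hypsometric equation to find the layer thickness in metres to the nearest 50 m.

Δz ≈ 8900 m

Hypsometric equation: Δz = (R T̄/g) ln(P₁/P₂).
R T̄/g = 1298 × 155.0 / 14.4 = 13972 m.
ln(28600/15100) = ln(1.8940) = 0.63869.
Δz = 13972 × 0.63869 = 8923.8 m.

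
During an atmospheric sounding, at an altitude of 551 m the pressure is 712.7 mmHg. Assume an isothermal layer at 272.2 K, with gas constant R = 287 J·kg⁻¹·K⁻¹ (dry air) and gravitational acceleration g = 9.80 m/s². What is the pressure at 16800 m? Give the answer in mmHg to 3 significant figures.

P ≈ 92.8 mmHg

Scale height: H = RT/g = 287 × 272.2 / 9.80 = 7971.6 m.
Between two levels, P₂ = P₁ exp(−Δz/H) with Δz = z₂ − z₁.
Δz = 16800 − 551.00 = 16249 m; Δz/H = 16249/7971.6 = 2.0384.
P₂ = 712.7 × exp(−2.0384) = 712.7 × 0.13024 = 92.822 mmHg.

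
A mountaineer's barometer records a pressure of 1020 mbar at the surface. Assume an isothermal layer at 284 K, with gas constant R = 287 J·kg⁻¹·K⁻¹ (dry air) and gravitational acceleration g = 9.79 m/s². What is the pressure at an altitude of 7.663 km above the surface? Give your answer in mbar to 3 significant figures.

Scale height: H = RT/g = 287 × 284 / 9.79 = 8325.6 m.
Barometric formula: P = P₀ exp(−z/H).
z/H = 7663.0/8325.6 = 0.92041; exp(−0.92041) = 0.39836.
P = 1020 × 0.39836 = 406.33 mbar.

P ≈ 406 mbar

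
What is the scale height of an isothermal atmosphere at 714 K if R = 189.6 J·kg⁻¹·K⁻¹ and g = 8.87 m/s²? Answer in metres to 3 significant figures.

H ≈ 15300 m

The scale height of an isothermal atmosphere is H = RT/g.
H = 189.6 × 714 / 8.87 = 135370/8.87 = 15262 m.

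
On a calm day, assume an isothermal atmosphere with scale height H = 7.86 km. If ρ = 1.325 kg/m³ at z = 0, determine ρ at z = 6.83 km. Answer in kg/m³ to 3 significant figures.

In an isothermal atmosphere, density decays like pressure: ρ = ρ₀ exp(−z/H).
z/H = 6830.0/7860.0 = 0.86896; exp(−0.86896) = 0.41939.
ρ = 1.325 × 0.41939 = 0.55569 kg/m³.

ρ ≈ 0.556 kg/m³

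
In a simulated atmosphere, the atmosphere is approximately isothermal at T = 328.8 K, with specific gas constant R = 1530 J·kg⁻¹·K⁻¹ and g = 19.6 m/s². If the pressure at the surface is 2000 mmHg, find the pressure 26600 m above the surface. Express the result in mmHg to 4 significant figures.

Scale height: H = RT/g = 1530 × 328.8 / 19.6 = 25667 m.
Barometric formula: P = P₀ exp(−z/H).
z/H = 26600/25667 = 1.0364; exp(−1.0364) = 0.35473.
P = 2000 × 0.35473 = 709.46 mmHg.

P ≈ 709.5 mmHg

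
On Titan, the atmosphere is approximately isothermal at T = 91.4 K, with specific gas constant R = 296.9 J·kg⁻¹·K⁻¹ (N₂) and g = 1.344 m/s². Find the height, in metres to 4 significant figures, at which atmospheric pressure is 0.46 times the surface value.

z ≈ 15680 m

Scale height: H = RT/g = 296.9 × 91.4 / 1.344 = 20191 m.
Set P/P₀ = exp(−z/H) = 0.46, so z = −H ln(0.46).
−ln(0.46) = 0.77653; z = 20191 × 0.77653 = 15679 m.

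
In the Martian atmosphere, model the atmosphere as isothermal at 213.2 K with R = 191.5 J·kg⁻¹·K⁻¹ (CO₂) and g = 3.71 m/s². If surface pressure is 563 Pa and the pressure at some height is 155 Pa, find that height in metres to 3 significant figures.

Scale height: H = RT/g = 191.5 × 213.2 / 3.71 = 11005 m.
Invert the barometric formula: z = H ln(P₀/P).
P₀/P = 563/155 = 3.6323; ln(3.6323) = 1.2899.
z = 11005 × 1.2899 = 14195 m.

z ≈ 14200 m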